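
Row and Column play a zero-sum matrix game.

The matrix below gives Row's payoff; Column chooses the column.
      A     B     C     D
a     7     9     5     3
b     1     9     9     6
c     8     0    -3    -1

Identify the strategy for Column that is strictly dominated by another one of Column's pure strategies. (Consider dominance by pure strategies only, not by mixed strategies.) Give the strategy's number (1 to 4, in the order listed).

Column prefers columns that give Row less. Compare B with D: 3 < 9, 6 < 9, -1 < 0.
So D strictly dominates B for Column; B is strictly dominated.

2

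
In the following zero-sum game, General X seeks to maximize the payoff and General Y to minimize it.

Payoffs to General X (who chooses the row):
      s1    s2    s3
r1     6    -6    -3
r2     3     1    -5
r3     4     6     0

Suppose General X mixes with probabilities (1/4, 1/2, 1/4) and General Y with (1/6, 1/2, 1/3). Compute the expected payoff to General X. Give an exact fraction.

Against (1/6, 1/2, 1/3), each row's expected payoff is r1: -3; r2: -2/3; r3: 11/3.
Taking the (1/4, 1/2, 1/4)-weighted average: (1/4)·(-3) + (1/2)·(-2/3) + (1/4)·(11/3) = -1/6.

-1/6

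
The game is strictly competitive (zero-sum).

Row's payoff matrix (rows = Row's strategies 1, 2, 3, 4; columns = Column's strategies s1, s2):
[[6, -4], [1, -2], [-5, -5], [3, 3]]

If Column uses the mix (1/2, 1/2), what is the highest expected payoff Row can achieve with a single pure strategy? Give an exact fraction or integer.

1: (6)·(1/2) + (-4)·(1/2) = 1.
2: (1)·(1/2) + (-2)·(1/2) = -1/2.
3: (-5)·(1/2) + (-5)·(1/2) = -5.
4: (3)·(1/2) + (3)·(1/2) = 3.
The best pure response is 4 with expected payoff 3.

3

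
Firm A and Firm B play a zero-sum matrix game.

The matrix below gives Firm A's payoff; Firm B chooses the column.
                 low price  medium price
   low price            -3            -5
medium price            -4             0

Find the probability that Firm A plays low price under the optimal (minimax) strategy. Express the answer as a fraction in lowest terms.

2/3

Row minima are -5 and -4, so Firm A's maximin is -4; column maxima are -3 and 0, so Firm B's minimax is -3. These differ, so the equilibrium is in mixed strategies.
Let Firm A play low price with probability p. Firm B is indifferent when −3p − 4(1−p) = −5p, giving p = 2/3.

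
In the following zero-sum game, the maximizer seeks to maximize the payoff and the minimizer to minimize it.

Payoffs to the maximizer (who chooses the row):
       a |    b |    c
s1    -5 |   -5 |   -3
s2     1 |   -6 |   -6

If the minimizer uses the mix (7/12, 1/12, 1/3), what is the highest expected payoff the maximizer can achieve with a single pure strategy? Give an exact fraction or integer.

-23/12

s1: (-5)·(7/12) + (-5)·(1/12) + (-3)·(1/3) = -13/3.
s2: (1)·(7/12) + (-6)·(1/12) + (-6)·(1/3) = -23/12.
The best pure response is s2 with expected payoff -23/12.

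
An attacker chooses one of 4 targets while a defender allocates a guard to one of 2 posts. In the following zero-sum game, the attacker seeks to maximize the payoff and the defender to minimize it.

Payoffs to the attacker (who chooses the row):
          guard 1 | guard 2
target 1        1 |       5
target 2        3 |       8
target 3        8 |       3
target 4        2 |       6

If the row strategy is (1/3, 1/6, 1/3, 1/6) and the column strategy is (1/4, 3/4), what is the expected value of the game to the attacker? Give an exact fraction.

Against (1/4, 3/4), each row's expected payoff is target 1: 4; target 2: 27/4; target 3: 17/4; target 4: 5.
Taking the (1/3, 1/6, 1/3, 1/6)-weighted average: (1/3)·(4) + (1/6)·(27/4) + (1/3)·(17/4) + (1/6)·(5) = 113/24.

113/24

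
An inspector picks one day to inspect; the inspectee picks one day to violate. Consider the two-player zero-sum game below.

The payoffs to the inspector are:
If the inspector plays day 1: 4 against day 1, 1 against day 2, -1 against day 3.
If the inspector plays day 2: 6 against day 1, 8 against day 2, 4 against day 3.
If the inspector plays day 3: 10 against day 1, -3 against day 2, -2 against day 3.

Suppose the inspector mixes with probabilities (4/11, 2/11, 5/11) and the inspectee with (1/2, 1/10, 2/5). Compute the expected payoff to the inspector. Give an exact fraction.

Against (1/2, 1/10, 2/5), each row's expected payoff is day 1: 17/10; day 2: 27/5; day 3: 39/10.
Taking the (4/11, 2/11, 5/11)-weighted average: (4/11)·(17/10) + (2/11)·(27/5) + (5/11)·(39/10) = 371/110.

371/110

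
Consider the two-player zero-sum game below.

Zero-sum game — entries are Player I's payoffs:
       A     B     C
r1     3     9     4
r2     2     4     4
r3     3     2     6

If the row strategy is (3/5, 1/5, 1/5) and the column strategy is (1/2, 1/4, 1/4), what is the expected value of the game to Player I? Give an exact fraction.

Against (1/2, 1/4, 1/4), each row's expected payoff is r1: 19/4; r2: 3; r3: 7/2.
Taking the (3/5, 1/5, 1/5)-weighted average: (3/5)·(19/4) + (1/5)·(3) + (1/5)·(7/2) = 83/20.

83/20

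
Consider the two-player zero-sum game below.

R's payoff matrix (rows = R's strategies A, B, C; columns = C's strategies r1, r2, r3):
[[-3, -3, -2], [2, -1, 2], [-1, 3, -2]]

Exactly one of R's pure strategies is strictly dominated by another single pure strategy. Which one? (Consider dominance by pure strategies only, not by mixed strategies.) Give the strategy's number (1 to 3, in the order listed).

Compare A with B: 2 > -3, -1 > -3, 2 > -2.
So B strictly dominates A for R; A is strictly dominated.

1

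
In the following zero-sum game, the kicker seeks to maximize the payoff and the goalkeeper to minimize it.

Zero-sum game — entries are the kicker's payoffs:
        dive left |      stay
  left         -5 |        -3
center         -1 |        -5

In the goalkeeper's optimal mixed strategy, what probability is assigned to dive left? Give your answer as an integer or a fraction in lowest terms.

1/3

Row minima are -5 and -5, so the kicker's maximin is -5; column maxima are -1 and -3, so the goalkeeper's minimax is -3. These differ, so the equilibrium is in mixed strategies.
Let the goalkeeper play dive left with probability q. The kicker is indifferent when −5q − 3(1−q) = −q − 5(1−q), giving q = 1/3.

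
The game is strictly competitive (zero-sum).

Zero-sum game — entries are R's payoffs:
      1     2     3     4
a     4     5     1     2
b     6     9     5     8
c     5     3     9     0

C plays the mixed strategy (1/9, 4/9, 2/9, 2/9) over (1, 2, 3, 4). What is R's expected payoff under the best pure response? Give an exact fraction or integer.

a: (4)·(1/9) + (5)·(4/9) + (1)·(2/9) + (2)·(2/9) = 10/3.
b: (6)·(1/9) + (9)·(4/9) + (5)·(2/9) + (8)·(2/9) = 68/9.
c: (5)·(1/9) + (3)·(4/9) + (9)·(2/9) + (0)·(2/9) = 35/9.
The best pure response is b with expected payoff 68/9.

68/9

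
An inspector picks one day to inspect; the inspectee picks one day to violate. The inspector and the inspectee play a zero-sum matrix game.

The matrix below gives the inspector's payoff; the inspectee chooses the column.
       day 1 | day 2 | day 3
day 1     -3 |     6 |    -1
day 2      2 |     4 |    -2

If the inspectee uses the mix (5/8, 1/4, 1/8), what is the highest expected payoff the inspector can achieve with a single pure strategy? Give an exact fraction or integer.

2

day 1: (-3)·(5/8) + (6)·(1/4) + (-1)·(1/8) = -1/2.
day 2: (2)·(5/8) + (4)·(1/4) + (-2)·(1/8) = 2.
The best pure response is day 2 with expected payoff 2.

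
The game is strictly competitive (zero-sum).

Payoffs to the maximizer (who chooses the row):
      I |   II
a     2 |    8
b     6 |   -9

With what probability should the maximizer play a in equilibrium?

Row minima are 2 and -9, so the maximizer's maximin is 2; column maxima are 6 and 8, so the minimizer's minimax is 6. These differ, so the equilibrium is in mixed strategies.
Let the maximizer play a with probability p. The minimizer is indifferent when 2p + 6(1−p) = 8p − 9(1−p), giving p = 5/7.

5/7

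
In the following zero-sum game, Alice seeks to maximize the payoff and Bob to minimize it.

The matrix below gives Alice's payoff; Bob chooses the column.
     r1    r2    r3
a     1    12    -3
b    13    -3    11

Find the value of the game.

Column r1 is strictly dominated by r3 for Bob (it gives Alice more in every row).
The remaining 2×2 game on (a, b) × (r2, r3) has no saddle point. Let Alice play a with probability p; indifference gives 12p − 3(1−p) = −3p + 11(1−p), so p = 14/29.
Similarly Bob's optimal q on r2 is 14/29, and the value is 12·(14/29) + (-3)·(15/29) = 123/29.

123/29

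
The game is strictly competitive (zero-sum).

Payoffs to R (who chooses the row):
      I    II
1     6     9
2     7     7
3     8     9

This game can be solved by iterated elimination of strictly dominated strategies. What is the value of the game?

Row 2 is strictly dominated by row 3 (8>7, 9>7); eliminate 2.
Column II is strictly dominated by I for C (6<9, 8<9); eliminate II.
Row 1 is strictly dominated by row 3 (8>6); eliminate 1.
Only (3, I) remains, with payoff 8.

8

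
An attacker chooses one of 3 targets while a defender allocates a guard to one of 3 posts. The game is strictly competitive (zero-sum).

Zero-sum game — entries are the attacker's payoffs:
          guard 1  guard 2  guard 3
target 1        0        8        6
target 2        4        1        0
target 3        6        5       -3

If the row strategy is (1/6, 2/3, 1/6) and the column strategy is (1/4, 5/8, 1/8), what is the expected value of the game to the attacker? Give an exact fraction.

11/4

Against (1/4, 5/8, 1/8), each row's expected payoff is target 1: 23/4; target 2: 13/8; target 3: 17/4.
Taking the (1/6, 2/3, 1/6)-weighted average: (1/6)·(23/4) + (2/3)·(13/8) + (1/6)·(17/4) = 11/4.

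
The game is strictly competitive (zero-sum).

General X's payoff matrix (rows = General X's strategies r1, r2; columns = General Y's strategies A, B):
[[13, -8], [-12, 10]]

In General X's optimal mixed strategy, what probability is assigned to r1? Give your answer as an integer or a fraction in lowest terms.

22/43

Row minima are -8 and -12, so General X's maximin is -8; column maxima are 13 and 10, so General Y's minimax is 10. These differ, so the equilibrium is in mixed strategies.
Let General X play r1 with probability p. General Y is indifferent when 13p − 12(1−p) = −8p + 10(1−p), giving p = 22/43.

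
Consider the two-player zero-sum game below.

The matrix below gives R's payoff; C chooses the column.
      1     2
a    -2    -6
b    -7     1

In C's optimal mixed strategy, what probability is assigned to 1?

Row minima are -6 and -7, so R's maximin is -6; column maxima are -2 and 1, so C's minimax is -2. These differ, so the equilibrium is in mixed strategies.
Let C play 1 with probability q. R is indifferent when −2q − 6(1−q) = −7q + (1−q), giving q = 7/12.

7/12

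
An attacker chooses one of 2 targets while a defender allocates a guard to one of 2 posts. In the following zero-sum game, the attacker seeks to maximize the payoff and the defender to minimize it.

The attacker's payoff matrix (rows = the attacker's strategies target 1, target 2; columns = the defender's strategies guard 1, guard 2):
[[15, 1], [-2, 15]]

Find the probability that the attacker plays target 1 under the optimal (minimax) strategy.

17/31

Row minima are 1 and -2, so the attacker's maximin is 1; column maxima are 15 and 15, so the defender's minimax is 15. These differ, so the equilibrium is in mixed strategies.
Let the attacker play target 1 with probability p. The defender is indifferent when 15p − 2(1−p) = p + 15(1−p), giving p = 17/31.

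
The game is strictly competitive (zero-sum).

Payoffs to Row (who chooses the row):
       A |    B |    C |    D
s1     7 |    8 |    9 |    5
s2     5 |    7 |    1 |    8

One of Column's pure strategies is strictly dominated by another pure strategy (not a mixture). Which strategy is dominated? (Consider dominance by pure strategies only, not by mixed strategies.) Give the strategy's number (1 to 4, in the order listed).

Column prefers columns that give Row less. Compare B with A: 7 < 8, 5 < 7.
So A strictly dominates B for Column; B is strictly dominated.

2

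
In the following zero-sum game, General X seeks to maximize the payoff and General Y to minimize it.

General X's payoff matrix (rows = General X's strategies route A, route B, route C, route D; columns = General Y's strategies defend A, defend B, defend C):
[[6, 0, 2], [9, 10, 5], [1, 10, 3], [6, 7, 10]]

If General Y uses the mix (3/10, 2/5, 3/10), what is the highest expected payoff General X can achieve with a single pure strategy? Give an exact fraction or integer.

route A: (6)·(3/10) + (0)·(2/5) + (2)·(3/10) = 12/5.
route B: (9)·(3/10) + (10)·(2/5) + (5)·(3/10) = 41/5.
route C: (1)·(3/10) + (10)·(2/5) + (3)·(3/10) = 26/5.
route D: (6)·(3/10) + (7)·(2/5) + (10)·(3/10) = 38/5.
The best pure response is route B with expected payoff 41/5.

41/5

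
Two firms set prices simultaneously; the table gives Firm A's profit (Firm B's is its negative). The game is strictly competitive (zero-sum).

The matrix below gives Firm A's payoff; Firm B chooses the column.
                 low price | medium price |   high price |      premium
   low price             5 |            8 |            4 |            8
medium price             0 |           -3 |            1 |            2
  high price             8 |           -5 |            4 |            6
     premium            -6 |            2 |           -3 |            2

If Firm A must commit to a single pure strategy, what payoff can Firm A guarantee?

The worst-case payoff for each row is low price: 4, medium price: -3, high price: -5, premium: -6.
The best of these is 4.

4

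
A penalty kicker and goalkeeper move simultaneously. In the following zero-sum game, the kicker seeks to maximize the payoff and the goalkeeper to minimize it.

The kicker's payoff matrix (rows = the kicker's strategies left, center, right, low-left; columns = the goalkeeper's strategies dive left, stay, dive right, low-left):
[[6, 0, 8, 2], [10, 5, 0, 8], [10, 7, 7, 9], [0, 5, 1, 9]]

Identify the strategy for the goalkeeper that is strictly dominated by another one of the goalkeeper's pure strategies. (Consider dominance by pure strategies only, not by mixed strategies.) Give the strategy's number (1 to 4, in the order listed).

The goalkeeper prefers columns that give the kicker less. Compare low-left with stay: 0 < 2, 5 < 8, 7 < 9, 5 < 9.
So stay strictly dominates low-left for the goalkeeper; low-left is strictly dominated.

4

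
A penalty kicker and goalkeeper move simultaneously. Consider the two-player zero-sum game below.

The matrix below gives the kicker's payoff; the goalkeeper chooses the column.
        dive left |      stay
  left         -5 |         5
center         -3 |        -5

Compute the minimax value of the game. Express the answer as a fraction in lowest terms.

Row minima are -5 and -5, so the kicker's maximin is -5; column maxima are -3 and 5, so the goalkeeper's minimax is -3. These differ, so the equilibrium is in mixed strategies.
Let the kicker play left with probability p. The goalkeeper is indifferent when −5p − 3(1−p) = 5p − 5(1−p), giving p = 1/6.
Let the goalkeeper play dive left with probability q. The kicker is indifferent when −5q + 5(1−q) = −3q − 5(1−q), giving q = 5/6.
The value is -5·(5/6) + (5)·(1/6) = -10/3.

-10/3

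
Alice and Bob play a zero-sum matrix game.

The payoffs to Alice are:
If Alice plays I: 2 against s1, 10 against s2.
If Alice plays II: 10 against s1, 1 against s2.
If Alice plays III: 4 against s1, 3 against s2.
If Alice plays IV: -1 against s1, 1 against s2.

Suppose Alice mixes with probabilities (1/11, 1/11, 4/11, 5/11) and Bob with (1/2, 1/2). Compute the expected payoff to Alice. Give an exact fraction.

51/22

Against (1/2, 1/2), each row's expected payoff is I: 6; II: 11/2; III: 7/2; IV: 0.
Taking the (1/11, 1/11, 4/11, 5/11)-weighted average: (1/11)·(6) + (1/11)·(11/2) + (4/11)·(7/2) + (5/11)·(0) = 51/22.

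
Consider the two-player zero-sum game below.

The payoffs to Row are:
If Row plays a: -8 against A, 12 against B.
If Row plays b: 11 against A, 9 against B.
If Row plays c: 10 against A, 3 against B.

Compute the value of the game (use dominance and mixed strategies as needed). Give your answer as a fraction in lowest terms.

Row c is strictly dominated by row b, so Row never plays it.
The remaining 2×2 game on (a, b) × (A, B) has no saddle point. Let Row play a with probability p; indifference gives −8p + 11(1−p) = 12p + 9(1−p), so p = 1/11.
Similarly Column's optimal q on A is 3/22, and the value is -8·(3/22) + (12)·(19/22) = 102/11.

102/11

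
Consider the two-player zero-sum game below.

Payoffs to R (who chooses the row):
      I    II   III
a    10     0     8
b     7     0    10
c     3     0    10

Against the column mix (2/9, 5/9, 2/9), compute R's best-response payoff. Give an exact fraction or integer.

a: (10)·(2/9) + (0)·(5/9) + (8)·(2/9) = 4.
b: (7)·(2/9) + (0)·(5/9) + (10)·(2/9) = 34/9.
c: (3)·(2/9) + (0)·(5/9) + (10)·(2/9) = 26/9.
The best pure response is a with expected payoff 4.

4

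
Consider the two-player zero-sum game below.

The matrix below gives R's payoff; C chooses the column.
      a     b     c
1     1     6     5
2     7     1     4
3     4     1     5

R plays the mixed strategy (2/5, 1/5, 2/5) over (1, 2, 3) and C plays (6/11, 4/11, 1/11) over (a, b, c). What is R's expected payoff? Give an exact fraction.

186/55

Against (6/11, 4/11, 1/11), each row's expected payoff is 1: 35/11; 2: 50/11; 3: 3.
Taking the (2/5, 1/5, 2/5)-weighted average: (2/5)·(35/11) + (1/5)·(50/11) + (2/5)·(3) = 186/55.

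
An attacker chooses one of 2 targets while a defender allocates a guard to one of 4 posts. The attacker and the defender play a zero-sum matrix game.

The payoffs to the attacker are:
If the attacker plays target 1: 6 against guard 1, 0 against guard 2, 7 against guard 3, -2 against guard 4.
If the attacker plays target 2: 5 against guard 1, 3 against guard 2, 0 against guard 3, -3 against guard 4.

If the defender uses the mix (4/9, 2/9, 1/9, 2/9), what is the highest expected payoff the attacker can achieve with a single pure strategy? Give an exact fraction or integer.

3

target 1: (6)·(4/9) + (0)·(2/9) + (7)·(1/9) + (-2)·(2/9) = 3.
target 2: (5)·(4/9) + (3)·(2/9) + (0)·(1/9) + (-3)·(2/9) = 20/9.
The best pure response is target 1 with expected payoff 3.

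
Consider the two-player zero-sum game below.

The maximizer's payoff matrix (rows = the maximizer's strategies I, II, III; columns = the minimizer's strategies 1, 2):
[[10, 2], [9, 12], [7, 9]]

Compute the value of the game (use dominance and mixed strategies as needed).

Row III is strictly dominated by row II, so the maximizer never plays it.
The remaining 2×2 game on (I, II) × (1, 2) has no saddle point. Let the maximizer play I with probability p; indifference gives 10p + 9(1−p) = 2p + 12(1−p), so p = 3/11.
Similarly the minimizer's optimal q on 1 is 10/11, and the value is 10·(10/11) + (2)·(1/11) = 102/11.

102/11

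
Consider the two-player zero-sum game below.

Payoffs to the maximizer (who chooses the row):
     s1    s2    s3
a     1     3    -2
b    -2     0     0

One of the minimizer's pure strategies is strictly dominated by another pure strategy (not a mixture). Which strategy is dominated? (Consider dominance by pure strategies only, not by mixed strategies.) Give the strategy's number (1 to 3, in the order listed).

The minimizer prefers columns that give the maximizer less. Compare s2 with s1: 1 < 3, -2 < 0.
So s1 strictly dominates s2 for the minimizer; s2 is strictly dominated.

2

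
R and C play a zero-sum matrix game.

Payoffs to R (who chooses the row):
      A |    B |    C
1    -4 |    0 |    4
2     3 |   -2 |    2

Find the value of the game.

-8/9

Column C is strictly dominated by B for C (it gives R more in every row).
The remaining 2×2 game on (1, 2) × (A, B) has no saddle point. Let R play 1 with probability p; indifference gives −4p + 3(1−p) = −2(1−p), so p = 5/9.
Similarly C's optimal q on A is 2/9, and the value is -4·(2/9) + (0)·(7/9) = -8/9.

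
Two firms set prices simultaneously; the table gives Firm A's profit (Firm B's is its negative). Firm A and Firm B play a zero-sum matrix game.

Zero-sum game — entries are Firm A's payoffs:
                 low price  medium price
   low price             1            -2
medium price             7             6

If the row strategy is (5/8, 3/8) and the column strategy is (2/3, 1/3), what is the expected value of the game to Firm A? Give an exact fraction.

Against (2/3, 1/3), each row's expected payoff is low price: 0; medium price: 20/3.
Taking the (5/8, 3/8)-weighted average: (5/8)·(0) + (3/8)·(20/3) = 5/2.

5/2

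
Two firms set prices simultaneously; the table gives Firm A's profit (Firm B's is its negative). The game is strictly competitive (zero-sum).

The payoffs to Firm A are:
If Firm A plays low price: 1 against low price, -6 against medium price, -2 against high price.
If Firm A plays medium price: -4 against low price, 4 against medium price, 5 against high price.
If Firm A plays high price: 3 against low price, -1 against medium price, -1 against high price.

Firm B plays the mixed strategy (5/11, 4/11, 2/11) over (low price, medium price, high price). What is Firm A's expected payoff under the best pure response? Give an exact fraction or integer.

9/11

low price: (1)·(5/11) + (-6)·(4/11) + (-2)·(2/11) = -23/11.
medium price: (-4)·(5/11) + (4)·(4/11) + (5)·(2/11) = 6/11.
high price: (3)·(5/11) + (-1)·(4/11) + (-1)·(2/11) = 9/11.
The best pure response is high price with expected payoff 9/11.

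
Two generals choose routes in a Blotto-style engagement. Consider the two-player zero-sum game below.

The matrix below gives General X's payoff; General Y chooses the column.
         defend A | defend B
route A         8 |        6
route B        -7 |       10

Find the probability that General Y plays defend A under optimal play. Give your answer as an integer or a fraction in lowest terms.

Row minima are 6 and -7, so General X's maximin is 6; column maxima are 8 and 10, so General Y's minimax is 8. These differ, so the equilibrium is in mixed strategies.
Let General Y play defend A with probability q. General X is indifferent when 8q + 6(1−q) = −7q + 10(1−q), giving q = 4/19.

4/19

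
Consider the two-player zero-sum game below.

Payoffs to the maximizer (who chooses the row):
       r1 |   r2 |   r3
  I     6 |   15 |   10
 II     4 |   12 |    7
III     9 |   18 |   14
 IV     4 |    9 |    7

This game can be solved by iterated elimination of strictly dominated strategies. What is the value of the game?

9

Row I is strictly dominated by row III (9>6, 18>15, 14>10); eliminate I.
Column r2 is strictly dominated by r1 for the minimizer (4<12, 9<18, 4<9); eliminate r2.
Row IV is strictly dominated by row III (9>4, 14>7); eliminate IV.
Column r3 is strictly dominated by r1 for the minimizer (4<7, 9<14); eliminate r3.
Row II is strictly dominated by row III (9>4); eliminate II.
Only (III, r1) remains, with payoff 9.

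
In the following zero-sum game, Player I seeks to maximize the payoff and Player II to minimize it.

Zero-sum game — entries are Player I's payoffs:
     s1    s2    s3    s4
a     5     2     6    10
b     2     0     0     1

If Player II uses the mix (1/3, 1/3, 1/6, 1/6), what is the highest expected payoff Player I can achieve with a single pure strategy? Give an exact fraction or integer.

a: (5)·(1/3) + (2)·(1/3) + (6)·(1/6) + (10)·(1/6) = 5.
b: (2)·(1/3) + (0)·(1/3) + (0)·(1/6) + (1)·(1/6) = 5/6.
The best pure response is a with expected payoff 5.

5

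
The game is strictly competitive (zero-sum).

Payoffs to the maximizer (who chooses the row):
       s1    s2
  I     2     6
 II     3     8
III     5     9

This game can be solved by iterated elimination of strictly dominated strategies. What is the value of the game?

Row I is strictly dominated by row II (3>2, 8>6); eliminate I.
Column s2 is strictly dominated by s1 for the minimizer (3<8, 5<9); eliminate s2.
Row II is strictly dominated by row III (5>3); eliminate II.
Only (III, s1) remains, with payoff 5.

5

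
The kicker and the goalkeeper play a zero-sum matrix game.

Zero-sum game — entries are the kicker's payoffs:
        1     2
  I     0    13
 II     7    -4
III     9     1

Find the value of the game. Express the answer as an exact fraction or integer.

39/7

Row II is strictly dominated by row III, so the kicker never plays it.
The remaining 2×2 game on (I, III) × (1, 2) has no saddle point. Let the kicker play I with probability p; indifference gives 9(1−p) = 13p + (1−p), so p = 8/21.
Similarly the goalkeeper's optimal q on 1 is 4/7, and the value is 0·(4/7) + (13)·(3/7) = 39/7.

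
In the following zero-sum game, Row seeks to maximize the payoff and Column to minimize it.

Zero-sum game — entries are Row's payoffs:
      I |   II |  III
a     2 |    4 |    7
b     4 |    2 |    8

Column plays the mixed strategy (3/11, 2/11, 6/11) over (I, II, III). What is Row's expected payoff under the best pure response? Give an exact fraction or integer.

64/11

a: (2)·(3/11) + (4)·(2/11) + (7)·(6/11) = 56/11.
b: (4)·(3/11) + (2)·(2/11) + (8)·(6/11) = 64/11.
The best pure response is b with expected payoff 64/11.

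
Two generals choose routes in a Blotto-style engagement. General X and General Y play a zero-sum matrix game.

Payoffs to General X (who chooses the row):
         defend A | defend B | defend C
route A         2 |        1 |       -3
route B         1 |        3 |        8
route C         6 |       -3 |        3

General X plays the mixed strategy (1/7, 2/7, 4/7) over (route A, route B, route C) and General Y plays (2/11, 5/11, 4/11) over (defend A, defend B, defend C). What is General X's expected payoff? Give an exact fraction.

Against (2/11, 5/11, 4/11), each row's expected payoff is route A: -3/11; route B: 49/11; route C: 9/11.
Taking the (1/7, 2/7, 4/7)-weighted average: (1/7)·(-3/11) + (2/7)·(49/11) + (4/7)·(9/11) = 131/77.

131/77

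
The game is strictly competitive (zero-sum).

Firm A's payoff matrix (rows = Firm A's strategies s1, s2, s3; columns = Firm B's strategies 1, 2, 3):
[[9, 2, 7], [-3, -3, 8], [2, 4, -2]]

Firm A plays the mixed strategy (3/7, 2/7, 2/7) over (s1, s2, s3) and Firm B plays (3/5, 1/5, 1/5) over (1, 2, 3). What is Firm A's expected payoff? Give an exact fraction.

Against (3/5, 1/5, 1/5), each row's expected payoff is s1: 36/5; s2: -4/5; s3: 8/5.
Taking the (3/7, 2/7, 2/7)-weighted average: (3/7)·(36/5) + (2/7)·(-4/5) + (2/7)·(8/5) = 116/35.

116/35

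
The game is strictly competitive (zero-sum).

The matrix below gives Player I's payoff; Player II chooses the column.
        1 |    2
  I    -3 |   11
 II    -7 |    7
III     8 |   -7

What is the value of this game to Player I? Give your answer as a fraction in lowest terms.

67/29

Row II is strictly dominated by row I, so Player I never plays it.
The remaining 2×2 game on (I, III) × (1, 2) has no saddle point. Let Player I play I with probability p; indifference gives −3p + 8(1−p) = 11p − 7(1−p), so p = 15/29.
Similarly Player II's optimal q on 1 is 18/29, and the value is -3·(18/29) + (11)·(11/29) = 67/29.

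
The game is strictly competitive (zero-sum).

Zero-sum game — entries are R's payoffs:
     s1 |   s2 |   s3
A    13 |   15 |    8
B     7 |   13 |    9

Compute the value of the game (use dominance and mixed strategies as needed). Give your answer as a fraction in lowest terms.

Column s2 is strictly dominated by s1 for C (it gives R more in every row).
The remaining 2×2 game on (A, B) × (s1, s3) has no saddle point. Let R play A with probability p; indifference gives 13p + 7(1−p) = 8p + 9(1−p), so p = 2/7.
Similarly C's optimal q on s1 is 1/7, and the value is 13·(1/7) + (8)·(6/7) = 61/7.

61/7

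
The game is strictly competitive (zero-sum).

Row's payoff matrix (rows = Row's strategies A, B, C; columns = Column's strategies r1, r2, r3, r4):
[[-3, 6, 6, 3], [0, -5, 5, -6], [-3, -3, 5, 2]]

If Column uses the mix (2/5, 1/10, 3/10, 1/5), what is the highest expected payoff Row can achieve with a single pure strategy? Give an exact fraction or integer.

A: (-3)·(2/5) + (6)·(1/10) + (6)·(3/10) + (3)·(1/5) = 9/5.
B: (0)·(2/5) + (-5)·(1/10) + (5)·(3/10) + (-6)·(1/5) = -1/5.
C: (-3)·(2/5) + (-3)·(1/10) + (5)·(3/10) + (2)·(1/5) = 2/5.
The best pure response is A with expected payoff 9/5.

9/5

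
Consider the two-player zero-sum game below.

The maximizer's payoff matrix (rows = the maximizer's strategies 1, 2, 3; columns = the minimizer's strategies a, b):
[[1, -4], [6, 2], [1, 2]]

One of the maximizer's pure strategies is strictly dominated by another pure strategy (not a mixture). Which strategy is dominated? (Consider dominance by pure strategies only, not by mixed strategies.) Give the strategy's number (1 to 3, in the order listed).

Compare 1 with 2: 6 > 1, 2 > -4.
So 2 strictly dominates 1 for the maximizer; 1 is strictly dominated.

1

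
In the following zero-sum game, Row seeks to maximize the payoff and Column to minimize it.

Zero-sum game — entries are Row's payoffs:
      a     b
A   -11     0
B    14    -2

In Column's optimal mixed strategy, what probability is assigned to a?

2/27

Row minima are -11 and -2, so Row's maximin is -2; column maxima are 14 and 0, so Column's minimax is 0. These differ, so the equilibrium is in mixed strategies.
Let Column play a with probability q. Row is indifferent when −11q = 14q − 2(1−q), giving q = 2/27.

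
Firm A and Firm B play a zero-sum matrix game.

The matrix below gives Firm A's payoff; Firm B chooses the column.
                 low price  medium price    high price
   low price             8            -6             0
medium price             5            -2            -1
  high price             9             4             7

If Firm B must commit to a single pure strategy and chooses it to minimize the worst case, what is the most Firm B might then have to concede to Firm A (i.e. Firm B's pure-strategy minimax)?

4

The worst case (largest entry) in each column is low price: 9, medium price: 4, high price: 7.
The best (smallest) of these is 4.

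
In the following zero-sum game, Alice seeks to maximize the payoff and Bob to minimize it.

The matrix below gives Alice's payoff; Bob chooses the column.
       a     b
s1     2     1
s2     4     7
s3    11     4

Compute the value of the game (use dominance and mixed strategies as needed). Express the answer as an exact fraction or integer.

Row s1 is strictly dominated by row s2, so Alice never plays it.
The remaining 2×2 game on (s2, s3) × (a, b) has no saddle point. Let Alice play s2 with probability p; indifference gives 4p + 11(1−p) = 7p + 4(1−p), so p = 7/10.
Similarly Bob's optimal q on a is 3/10, and the value is 4·(3/10) + (7)·(7/10) = 61/10.

61/10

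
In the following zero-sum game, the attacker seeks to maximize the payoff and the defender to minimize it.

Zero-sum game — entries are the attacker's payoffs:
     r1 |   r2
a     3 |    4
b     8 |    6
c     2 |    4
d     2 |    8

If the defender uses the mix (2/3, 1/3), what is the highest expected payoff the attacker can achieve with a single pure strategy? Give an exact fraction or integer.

a: (3)·(2/3) + (4)·(1/3) = 10/3.
b: (8)·(2/3) + (6)·(1/3) = 22/3.
c: (2)·(2/3) + (4)·(1/3) = 8/3.
d: (2)·(2/3) + (8)·(1/3) = 4.
The best pure response is b with expected payoff 22/3.

22/3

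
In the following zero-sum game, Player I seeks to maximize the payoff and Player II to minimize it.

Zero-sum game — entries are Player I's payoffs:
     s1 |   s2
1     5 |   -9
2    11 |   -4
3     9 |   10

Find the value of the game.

Row 1 is strictly dominated by row 2, so Player I never plays it.
The remaining 2×2 game on (2, 3) × (s1, s2) has no saddle point. Let Player I play 2 with probability p; indifference gives 11p + 9(1−p) = −4p + 10(1−p), so p = 1/16.
Similarly Player II's optimal q on s1 is 7/8, and the value is 11·(7/8) + (-4)·(1/8) = 73/8.

73/8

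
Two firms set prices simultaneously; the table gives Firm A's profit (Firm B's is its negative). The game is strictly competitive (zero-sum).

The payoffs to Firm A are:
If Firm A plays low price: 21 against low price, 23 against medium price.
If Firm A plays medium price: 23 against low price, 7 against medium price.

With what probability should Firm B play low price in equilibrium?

Row minima are 21 and 7, so Firm A's maximin is 21; column maxima are 23 and 23, so Firm B's minimax is 23. These differ, so the equilibrium is in mixed strategies.
Let Firm B play low price with probability q. Firm A is indifferent when 21q + 23(1−q) = 23q + 7(1−q), giving q = 8/9.

8/9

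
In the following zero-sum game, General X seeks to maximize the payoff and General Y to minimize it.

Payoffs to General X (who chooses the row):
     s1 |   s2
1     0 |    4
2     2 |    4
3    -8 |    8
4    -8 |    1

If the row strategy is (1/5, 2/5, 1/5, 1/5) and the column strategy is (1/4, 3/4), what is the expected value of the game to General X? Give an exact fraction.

Against (1/4, 3/4), each row's expected payoff is 1: 3; 2: 7/2; 3: 4; 4: -5/4.
Taking the (1/5, 2/5, 1/5, 1/5)-weighted average: (1/5)·(3) + (2/5)·(7/2) + (1/5)·(4) + (1/5)·(-5/4) = 51/20.

51/20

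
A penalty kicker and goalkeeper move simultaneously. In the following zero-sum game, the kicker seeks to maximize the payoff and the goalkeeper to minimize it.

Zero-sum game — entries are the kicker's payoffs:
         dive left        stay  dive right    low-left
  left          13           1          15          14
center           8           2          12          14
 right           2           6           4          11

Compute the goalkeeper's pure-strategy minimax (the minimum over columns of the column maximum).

The worst case (largest entry) in each column is dive left: 13, stay: 6, dive right: 15, low-left: 14.
The best (smallest) of these is 6.

6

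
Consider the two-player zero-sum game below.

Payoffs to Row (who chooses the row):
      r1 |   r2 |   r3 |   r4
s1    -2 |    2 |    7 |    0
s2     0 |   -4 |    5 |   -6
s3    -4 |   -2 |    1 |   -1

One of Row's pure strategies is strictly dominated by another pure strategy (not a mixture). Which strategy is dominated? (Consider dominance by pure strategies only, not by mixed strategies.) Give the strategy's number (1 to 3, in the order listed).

Compare s3 with s1: -2 > -4, 2 > -2, 7 > 1, 0 > -1.
So s1 strictly dominates s3 for Row; s3 is strictly dominated.

3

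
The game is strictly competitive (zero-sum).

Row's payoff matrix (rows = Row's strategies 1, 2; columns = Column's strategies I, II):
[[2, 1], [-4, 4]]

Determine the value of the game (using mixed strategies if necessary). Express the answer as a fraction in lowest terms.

4/3

Row minima are 1 and -4, so Row's maximin is 1; column maxima are 2 and 4, so Column's minimax is 2. These differ, so the equilibrium is in mixed strategies.
Let Row play 1 with probability p. Column is indifferent when 2p − 4(1−p) = p + 4(1−p), giving p = 8/9.
Let Column play I with probability q. Row is indifferent when 2q + (1−q) = −4q + 4(1−q), giving q = 1/3.
The value is 2·(1/3) + (1)·(2/3) = 4/3.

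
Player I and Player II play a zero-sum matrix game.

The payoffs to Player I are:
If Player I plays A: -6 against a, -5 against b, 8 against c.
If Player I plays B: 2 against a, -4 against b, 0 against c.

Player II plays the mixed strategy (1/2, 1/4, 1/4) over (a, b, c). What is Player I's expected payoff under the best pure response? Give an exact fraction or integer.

0

A: (-6)·(1/2) + (-5)·(1/4) + (8)·(1/4) = -9/4.
B: (2)·(1/2) + (-4)·(1/4) + (0)·(1/4) = 0.
The best pure response is B with expected payoff 0.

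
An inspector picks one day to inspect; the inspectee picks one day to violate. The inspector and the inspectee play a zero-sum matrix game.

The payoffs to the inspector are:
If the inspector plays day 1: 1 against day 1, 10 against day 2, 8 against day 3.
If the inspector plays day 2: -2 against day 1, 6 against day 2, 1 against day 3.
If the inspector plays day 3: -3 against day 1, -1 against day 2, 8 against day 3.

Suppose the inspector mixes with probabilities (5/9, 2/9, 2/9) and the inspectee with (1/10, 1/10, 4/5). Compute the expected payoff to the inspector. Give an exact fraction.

173/30

Against (1/10, 1/10, 4/5), each row's expected payoff is day 1: 15/2; day 2: 6/5; day 3: 6.
Taking the (5/9, 2/9, 2/9)-weighted average: (5/9)·(15/2) + (2/9)·(6/5) + (2/9)·(6) = 173/30.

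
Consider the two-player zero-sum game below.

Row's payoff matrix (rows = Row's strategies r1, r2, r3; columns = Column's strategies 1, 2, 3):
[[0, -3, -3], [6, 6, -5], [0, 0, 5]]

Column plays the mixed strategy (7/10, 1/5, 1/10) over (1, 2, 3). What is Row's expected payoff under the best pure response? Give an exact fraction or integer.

r1: (0)·(7/10) + (-3)·(1/5) + (-3)·(1/10) = -9/10.
r2: (6)·(7/10) + (6)·(1/5) + (-5)·(1/10) = 49/10.
r3: (0)·(7/10) + (0)·(1/5) + (5)·(1/10) = 1/2.
The best pure response is r2 with expected payoff 49/10.

49/10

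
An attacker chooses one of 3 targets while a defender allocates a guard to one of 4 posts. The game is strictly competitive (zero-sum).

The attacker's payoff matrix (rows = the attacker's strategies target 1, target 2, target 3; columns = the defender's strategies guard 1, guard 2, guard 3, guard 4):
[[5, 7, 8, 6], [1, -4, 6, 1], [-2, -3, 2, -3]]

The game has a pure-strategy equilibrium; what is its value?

5

Row minima: 5, -4, -3 → the attacker's maximin is 5.
Column maxima: 5, 7, 8, 6 → the defender's minimax is 5.
They coincide at (target 1, guard 1), so the value is 5.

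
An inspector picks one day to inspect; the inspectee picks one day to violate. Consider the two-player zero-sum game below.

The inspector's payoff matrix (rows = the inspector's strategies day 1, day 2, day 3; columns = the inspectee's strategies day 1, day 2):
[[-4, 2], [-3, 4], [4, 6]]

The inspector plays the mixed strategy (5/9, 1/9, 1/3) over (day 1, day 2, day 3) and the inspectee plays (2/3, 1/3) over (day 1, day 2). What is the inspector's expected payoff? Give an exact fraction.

10/27

Against (2/3, 1/3), each row's expected payoff is day 1: -2; day 2: -2/3; day 3: 14/3.
Taking the (5/9, 1/9, 1/3)-weighted average: (5/9)·(-2) + (1/9)·(-2/3) + (1/3)·(14/3) = 10/27.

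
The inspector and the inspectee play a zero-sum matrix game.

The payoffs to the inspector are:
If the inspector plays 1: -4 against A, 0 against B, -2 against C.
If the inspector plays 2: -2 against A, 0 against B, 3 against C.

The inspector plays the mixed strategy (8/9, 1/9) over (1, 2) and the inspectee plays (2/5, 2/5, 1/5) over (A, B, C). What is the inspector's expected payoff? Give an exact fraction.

Against (2/5, 2/5, 1/5), each row's expected payoff is 1: -2; 2: -1/5.
Taking the (8/9, 1/9)-weighted average: (8/9)·(-2) + (1/9)·(-1/5) = -9/5.

-9/5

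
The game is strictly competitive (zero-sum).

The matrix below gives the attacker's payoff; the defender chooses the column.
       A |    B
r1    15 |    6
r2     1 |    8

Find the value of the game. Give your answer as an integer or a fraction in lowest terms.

Row minima are 6 and 1, so the attacker's maximin is 6; column maxima are 15 and 8, so the defender's minimax is 8. These differ, so the equilibrium is in mixed strategies.
Let the attacker play r1 with probability p. The defender is indifferent when 15p + (1−p) = 6p + 8(1−p), giving p = 7/16.
Let the defender play A with probability q. The attacker is indifferent when 15q + 6(1−q) = q + 8(1−q), giving q = 1/8.
The value is 15·(1/8) + (6)·(7/8) = 57/8.

57/8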